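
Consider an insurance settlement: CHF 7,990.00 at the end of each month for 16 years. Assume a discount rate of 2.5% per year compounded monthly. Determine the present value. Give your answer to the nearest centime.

This is an ordinary annuity: 192 payments of CHF 7,990.00 at the end of each month.
Periodic rate r = 0.025/12 per month; n is counted in months.
PV = PMT × [(1 − (1+r)^−n)/r] = 7,990 × [1 − (1+r)^−192] / r = CHF 1,263,318.65

CHF 1,263,318.65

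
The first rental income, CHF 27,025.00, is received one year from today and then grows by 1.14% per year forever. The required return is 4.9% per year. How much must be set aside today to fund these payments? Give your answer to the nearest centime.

CHF 718,750.00

Periodic rate r = 0.049 per year.
Growing perpetuity (Gordon): PV = PMT₁ / (r − g) = 27,025 / (r − 0.0114) = CHF 718,750.00.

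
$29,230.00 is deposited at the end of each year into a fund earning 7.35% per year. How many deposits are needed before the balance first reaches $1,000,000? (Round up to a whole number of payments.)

18 payments

Periodic rate r = 0.0735 per year.
Ordinary annuity FV: 1,000,000 = 29,230 × [((1+r)^n − 1)/r].
(1+r)^n = 1 + 1,000,000 × r / 29,230, so n = ln(1 + 1,000,000·r/29,230) / ln(1+r) = 17.72.
Round up to a whole number of payments: n = 18.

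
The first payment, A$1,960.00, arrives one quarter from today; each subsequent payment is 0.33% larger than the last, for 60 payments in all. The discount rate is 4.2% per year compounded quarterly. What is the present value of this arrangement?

A$94,969.37

Periodic rate r = 0.042/4 per quarter; n is counted in quarters.
Growing ordinary annuity: PV = PMT₁ × [1 − ((1+g)/(1+r))^n] / (r − g) = 1,960 × [1 − ((1+0.0033)/(1+r))^60] / (r − 0.0033) = A$94,969.37.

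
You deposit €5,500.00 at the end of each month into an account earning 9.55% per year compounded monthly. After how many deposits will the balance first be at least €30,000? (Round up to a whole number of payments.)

Periodic rate r = 0.0955/12 per month; n is counted in months.
Ordinary annuity FV: 30,000 = 5,500 × [((1+r)^n − 1)/r].
(1+r)^n = 1 + 30,000 × r / 5,500, so n = ln(1 + 30,000·r/5,500) / ln(1+r) = 5.36.
Round up to a whole number of payments: n = 6.

6 payments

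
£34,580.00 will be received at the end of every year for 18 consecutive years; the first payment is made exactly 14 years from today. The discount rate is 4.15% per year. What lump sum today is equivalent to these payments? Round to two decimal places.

£254,908.79

Ordinary annuity of 18 payments, first payment at period 14.
Periodic rate r = 0.0415 per year.
The ordinary-annuity PV formula values the stream one period before the first payment (period 13); discount that back 13 periods:
PV₀ = 34,580 × [1 − (1+r)^−18] / r × (1+r)^−13 = £254,908.79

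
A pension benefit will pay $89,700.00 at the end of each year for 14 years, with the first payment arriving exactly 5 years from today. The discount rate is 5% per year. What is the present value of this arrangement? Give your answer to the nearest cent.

$730,484.18

Ordinary annuity of 14 payments, first payment at period 5.
Periodic rate r = 0.05 per year.
The ordinary-annuity PV formula values the stream one period before the first payment (period 4); discount that back 4 periods:
PV₀ = 89,700 × [1 − (1+r)^−14] / r × (1+r)^−4 = $730,484.18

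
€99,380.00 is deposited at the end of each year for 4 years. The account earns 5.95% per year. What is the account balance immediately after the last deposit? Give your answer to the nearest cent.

€434,426.91

This is an ordinary annuity: 4 deposits of €99,380.00 at the end of each year.
Periodic rate r = 0.0595 per year.
FV = PMT × [((1+r)^n − 1)/r] = 99,380 × [(1+r)^4 − 1] / r = €434,426.91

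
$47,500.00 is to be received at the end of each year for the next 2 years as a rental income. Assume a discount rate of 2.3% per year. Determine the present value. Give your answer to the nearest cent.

$91,820.20

This is an ordinary annuity: 2 payments of $47,500.00 at the end of each year.
Periodic rate r = 0.023 per year.
PV = PMT × [(1 − (1+r)^−n)/r] = 47,500 × [1 − (1+r)^−2] / r = $91,820.20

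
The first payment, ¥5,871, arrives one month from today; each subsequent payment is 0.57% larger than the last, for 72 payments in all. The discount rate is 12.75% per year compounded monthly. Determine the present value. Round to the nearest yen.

Periodic rate r = 0.1275/12 per month; n is counted in months.
Growing ordinary annuity: PV = PMT₁ × [1 − ((1+g)/(1+r))^n] / (r − g) = 5,871 × [1 − ((1+0.0057)/(1+r))^72] / (r − 0.0057) = ¥353,488.

¥353,488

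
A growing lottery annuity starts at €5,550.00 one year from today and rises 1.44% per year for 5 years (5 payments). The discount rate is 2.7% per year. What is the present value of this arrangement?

€26,365.52

Periodic rate r = 0.027 per year.
Growing ordinary annuity: PV = PMT₁ × [1 − ((1+g)/(1+r))^n] / (r − g) = 5,550 × [1 − ((1+0.0144)/(1+r))^5] / (r − 0.0144) = €26,365.52.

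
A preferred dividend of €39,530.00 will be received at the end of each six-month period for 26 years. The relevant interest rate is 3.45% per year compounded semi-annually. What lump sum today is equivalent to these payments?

€1,349,927.12

This is an ordinary annuity: 52 payments of €39,530.00 at the end of each six-month period.
Periodic rate r = 0.0345/2 per half-year; n is counted in half-years.
PV = PMT × [(1 − (1+r)^−n)/r] = 39,530 × [1 − (1+r)^−52] / r = €1,349,927.12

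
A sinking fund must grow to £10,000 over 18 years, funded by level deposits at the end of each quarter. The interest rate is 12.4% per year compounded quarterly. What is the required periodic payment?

£38.71

Level ordinary annuity; solve FV = PMT × [((1+r)^n − 1)/r] for PMT.
Periodic rate r = 0.124/4 per quarter; n is counted in quarters.
With n = 72: PMT = 10,000 / ([((1+r)^n − 1)/r]) = £38.71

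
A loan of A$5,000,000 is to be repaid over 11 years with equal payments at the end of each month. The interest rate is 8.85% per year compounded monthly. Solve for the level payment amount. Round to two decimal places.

Level ordinary annuity; solve PV = PMT × [(1 − (1+r)^−n)/r] for PMT.
Periodic rate r = 0.0885/12 per month; n is counted in months.
With n = 132: PMT = 5,000,000 / ([(1 − (1+r)^−n)/r]) = A$59,390.59

A$59,390.59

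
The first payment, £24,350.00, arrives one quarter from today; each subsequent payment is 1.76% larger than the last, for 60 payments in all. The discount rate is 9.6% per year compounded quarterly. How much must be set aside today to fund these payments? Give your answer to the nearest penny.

Periodic rate r = 0.096/4 per quarter; n is counted in quarters.
Growing ordinary annuity: PV = PMT₁ × [1 − ((1+g)/(1+r))^n] / (r − g) = 24,350 × [1 − ((1+0.0176)/(1+r))^60] / (r − 0.0176) = £1,192,841.95.

£1,192,841.95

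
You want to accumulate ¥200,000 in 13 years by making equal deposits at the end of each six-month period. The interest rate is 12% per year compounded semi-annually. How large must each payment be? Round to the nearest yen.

Level ordinary annuity; solve FV = PMT × [((1+r)^n − 1)/r] for PMT.
Periodic rate r = 0.12/2 per half-year; n is counted in half-years.
With n = 26: PMT = 200,000 / ([((1+r)^n − 1)/r]) = ¥3,381

¥3,381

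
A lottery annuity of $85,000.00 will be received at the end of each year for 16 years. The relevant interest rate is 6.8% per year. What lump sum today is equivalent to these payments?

$813,715.31

This is an ordinary annuity: 16 payments of $85,000.00 at the end of each year.
Periodic rate r = 0.068 per year.
PV = PMT × [(1 − (1+r)^−n)/r] = 85,000 × [1 − (1+r)^−16] / r = $813,715.31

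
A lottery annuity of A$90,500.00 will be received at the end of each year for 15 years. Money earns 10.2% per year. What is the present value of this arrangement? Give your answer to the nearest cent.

A$680,562.51

This is an ordinary annuity: 15 payments of A$90,500.00 at the end of each year.
Periodic rate r = 0.102 per year.
PV = PMT × [(1 − (1+r)^−n)/r] = 90,500 × [1 − (1+r)^−15] / r = A$680,562.51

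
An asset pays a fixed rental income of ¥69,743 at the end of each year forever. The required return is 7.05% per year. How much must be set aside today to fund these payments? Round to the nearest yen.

Periodic rate r = 0.0705 per year.
Level perpetuity: PV = PMT / r = 69,743 / (0.0705) = ¥989,262.

¥989,262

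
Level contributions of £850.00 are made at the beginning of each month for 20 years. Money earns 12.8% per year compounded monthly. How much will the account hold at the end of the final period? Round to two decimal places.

£947,252.25

This is an annuity due: 240 deposits of £850.00 at the beginning of each month.
Periodic rate r = 0.128/12 per month; n is counted in months.
FV = PMT × [((1+r)^n − 1)/r] × (1+r) = 850 × [(1+r)^240 − 1] / r × (1+r) = £947,252.25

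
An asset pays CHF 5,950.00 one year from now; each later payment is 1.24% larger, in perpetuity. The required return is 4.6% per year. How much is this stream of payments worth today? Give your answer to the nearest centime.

CHF 177,083.33

Periodic rate r = 0.046 per year.
Growing perpetuity (Gordon): PV = PMT₁ / (r − g) = 5,950 / (r − 0.0124) = CHF 177,083.33.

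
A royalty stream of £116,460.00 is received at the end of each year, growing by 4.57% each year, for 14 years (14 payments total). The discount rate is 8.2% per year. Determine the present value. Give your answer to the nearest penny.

Periodic rate r = 0.082 per year.
Growing ordinary annuity: PV = PMT₁ × [1 − ((1+g)/(1+r))^n] / (r − g) = 116,460 × [1 − ((1+0.0457)/(1+r))^14] / (r − 0.0457) = £1,218,562.53.

£1,218,562.53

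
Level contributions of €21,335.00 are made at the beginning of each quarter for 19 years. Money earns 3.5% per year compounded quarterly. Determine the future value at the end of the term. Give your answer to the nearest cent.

€2,309,274.38

This is an annuity due: 76 deposits of €21,335.00 at the beginning of each quarter.
Periodic rate r = 0.035/4 per quarter; n is counted in quarters.
FV = PMT × [((1+r)^n − 1)/r] × (1+r) = 21,335 × [(1+r)^76 − 1] / r × (1+r) = €2,309,274.38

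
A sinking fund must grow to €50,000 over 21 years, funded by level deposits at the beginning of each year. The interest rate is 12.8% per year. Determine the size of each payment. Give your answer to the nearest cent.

Level annuity due; solve FV = PMT × [((1+r)^n − 1)/r] × (1+r) for PMT.
Periodic rate r = 0.128 per year.
With n = 21: PMT = 50,000 / ([((1+r)^n − 1)/r] × (1+r)) = €491.42

€491.42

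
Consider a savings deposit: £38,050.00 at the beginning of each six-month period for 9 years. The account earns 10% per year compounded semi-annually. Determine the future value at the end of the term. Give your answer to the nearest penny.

£1,123,959.10

This is an annuity due: 18 deposits of £38,050.00 at the beginning of each six-month period.
Periodic rate r = 0.1/2 per half-year; n is counted in half-years.
FV = PMT × [((1+r)^n − 1)/r] × (1+r) = 38,050 × [(1+r)^18 − 1] / r × (1+r) = £1,123,959.10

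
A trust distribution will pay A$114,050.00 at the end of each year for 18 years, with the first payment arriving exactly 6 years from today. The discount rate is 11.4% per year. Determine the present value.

A$499,600.99

Ordinary annuity of 18 payments, first payment at period 6.
Periodic rate r = 0.114 per year.
The ordinary-annuity PV formula values the stream one period before the first payment (period 5); discount that back 5 periods:
PV₀ = 114,050 × [1 − (1+r)^−18] / r × (1+r)^−5 = A$499,600.99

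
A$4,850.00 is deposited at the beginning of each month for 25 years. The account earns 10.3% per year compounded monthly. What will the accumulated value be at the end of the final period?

A$6,831,839.65

This is an annuity due: 300 deposits of A$4,850.00 at the beginning of each month.
Periodic rate r = 0.103/12 per month; n is counted in months.
FV = PMT × [((1+r)^n − 1)/r] × (1+r) = 4,850 × [(1+r)^300 − 1] / r × (1+r) = A$6,831,839.65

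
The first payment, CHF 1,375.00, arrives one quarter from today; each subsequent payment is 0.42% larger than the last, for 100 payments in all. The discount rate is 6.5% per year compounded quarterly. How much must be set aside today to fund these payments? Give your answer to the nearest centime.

CHF 79,491.52

Periodic rate r = 0.065/4 per quarter; n is counted in quarters.
Growing ordinary annuity: PV = PMT₁ × [1 − ((1+g)/(1+r))^n] / (r − g) = 1,375 × [1 − ((1+0.0042)/(1+r))^100] / (r − 0.0042) = CHF 79,491.52.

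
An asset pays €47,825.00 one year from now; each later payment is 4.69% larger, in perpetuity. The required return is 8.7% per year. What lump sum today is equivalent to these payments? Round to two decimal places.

Periodic rate r = 0.087 per year.
Growing perpetuity (Gordon): PV = PMT₁ / (r − g) = 47,825 / (r − 0.0469) = €1,192,643.39.

€1,192,643.39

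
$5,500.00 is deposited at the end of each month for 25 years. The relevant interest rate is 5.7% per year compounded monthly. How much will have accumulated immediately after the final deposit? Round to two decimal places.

$3,640,252.15

This is an ordinary annuity: 300 deposits of $5,500.00 at the end of each month.
Periodic rate r = 0.057/12 per month; n is counted in months.
FV = PMT × [((1+r)^n − 1)/r] = 5,500 × [(1+r)^300 − 1] / r = $3,640,252.15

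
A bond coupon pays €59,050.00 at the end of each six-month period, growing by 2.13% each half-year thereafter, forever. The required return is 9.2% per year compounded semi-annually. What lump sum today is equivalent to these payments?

Periodic rate r = 0.092/2 per half-year.
Growing perpetuity (Gordon): PV = PMT₁ / (r − g) = 59,050 / (r − 0.0213) = €2,390,688.26.

€2,390,688.26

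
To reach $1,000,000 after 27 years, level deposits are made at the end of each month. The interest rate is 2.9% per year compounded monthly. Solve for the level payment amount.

$2,037.73

Level ordinary annuity; solve FV = PMT × [((1+r)^n − 1)/r] for PMT.
Periodic rate r = 0.029/12 per month; n is counted in months.
With n = 324: PMT = 1,000,000 / ([((1+r)^n − 1)/r]) = $2,037.73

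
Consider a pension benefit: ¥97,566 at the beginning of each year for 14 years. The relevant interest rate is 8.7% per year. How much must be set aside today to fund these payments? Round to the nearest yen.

This is an annuity due: 14 payments of ¥97,566 at the beginning of each year.
Periodic rate r = 0.087 per year.
PV = PMT × [(1 − (1+r)^−n)/r] × (1+r) = 97,566 × [1 − (1+r)^−14] / r × (1+r) = ¥839,878

¥839,878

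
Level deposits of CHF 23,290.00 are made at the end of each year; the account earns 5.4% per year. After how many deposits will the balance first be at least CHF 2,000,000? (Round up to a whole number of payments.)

Periodic rate r = 0.054 per year.
Ordinary annuity FV: 2,000,000 = 23,290 × [((1+r)^n − 1)/r].
(1+r)^n = 1 + 2,000,000 × r / 23,290, so n = ln(1 + 2,000,000·r/23,290) / ln(1+r) = 32.88.
Round up to a whole number of payments: n = 33.

33 payments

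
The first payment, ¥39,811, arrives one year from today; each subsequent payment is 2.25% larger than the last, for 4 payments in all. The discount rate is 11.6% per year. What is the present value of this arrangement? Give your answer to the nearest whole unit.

Periodic rate r = 0.116 per year.
Growing ordinary annuity: PV = PMT₁ × [1 − ((1+g)/(1+r))^n] / (r − g) = 39,811 × [1 − ((1+0.0225)/(1+r))^4] / (r − 0.0225) = ¥125,740.

¥125,740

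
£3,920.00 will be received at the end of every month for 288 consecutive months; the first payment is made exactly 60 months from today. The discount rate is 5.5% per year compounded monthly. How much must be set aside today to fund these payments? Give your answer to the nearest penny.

£478,055.02

Ordinary annuity of 288 payments, first payment at period 60.
Periodic rate r = 0.055/12 per month; n is counted in months.
The ordinary-annuity PV formula values the stream one period before the first payment (period 59); discount that back 59 periods:
PV₀ = 3,920 × [1 − (1+r)^−288] / r × (1+r)^−59 = £478,055.02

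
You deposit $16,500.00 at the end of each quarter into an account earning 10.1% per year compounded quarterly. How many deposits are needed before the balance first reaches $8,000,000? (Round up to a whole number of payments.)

Periodic rate r = 0.101/4 per quarter; n is counted in quarters.
Ordinary annuity FV: 8,000,000 = 16,500 × [((1+r)^n − 1)/r].
(1+r)^n = 1 + 8,000,000 × r / 16,500, so n = ln(1 + 8,000,000·r/16,500) / ln(1+r) = 103.60.
Round up to a whole number of payments: n = 104.

104 payments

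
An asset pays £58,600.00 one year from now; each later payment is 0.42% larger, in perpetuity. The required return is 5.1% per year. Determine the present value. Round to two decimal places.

Periodic rate r = 0.051 per year.
Growing perpetuity (Gordon): PV = PMT₁ / (r − g) = 58,600 / (r − 0.0042) = £1,252,136.75.

£1,252,136.75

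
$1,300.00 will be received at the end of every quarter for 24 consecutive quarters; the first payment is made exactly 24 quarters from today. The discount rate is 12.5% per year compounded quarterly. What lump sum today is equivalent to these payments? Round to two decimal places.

$10,703.90

Ordinary annuity of 24 payments, first payment at period 24.
Periodic rate r = 0.125/4 per quarter; n is counted in quarters.
The ordinary-annuity PV formula values the stream one period before the first payment (period 23); discount that back 23 periods:
PV₀ = 1,300 × [1 − (1+r)^−24] / r × (1+r)^−23 = $10,703.90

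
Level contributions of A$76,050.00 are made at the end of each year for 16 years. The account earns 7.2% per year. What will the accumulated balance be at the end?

This is an ordinary annuity: 16 deposits of A$76,050.00 at the end of each year.
Periodic rate r = 0.072 per year.
FV = PMT × [((1+r)^n − 1)/r] = 76,050 × [(1+r)^16 − 1] / r = A$2,156,547.02

A$2,156,547.02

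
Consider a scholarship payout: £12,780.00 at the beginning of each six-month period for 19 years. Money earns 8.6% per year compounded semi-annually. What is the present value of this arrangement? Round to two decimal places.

£247,393.82

This is an annuity due: 38 payments of £12,780.00 at the beginning of each six-month period.
Periodic rate r = 0.086/2 per half-year; n is counted in half-years.
PV = PMT × [(1 − (1+r)^−n)/r] × (1+r) = 12,780 × [1 − (1+r)^−38] / r × (1+r) = £247,393.82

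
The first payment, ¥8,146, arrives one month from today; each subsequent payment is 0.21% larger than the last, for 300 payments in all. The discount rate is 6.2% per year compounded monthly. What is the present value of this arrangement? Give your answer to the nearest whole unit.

¥1,594,186

Periodic rate r = 0.062/12 per month; n is counted in months.
Growing ordinary annuity: PV = PMT₁ × [1 − ((1+g)/(1+r))^n] / (r − g) = 8,146 × [1 − ((1+0.0021)/(1+r))^300] / (r − 0.0021) = ¥1,594,186.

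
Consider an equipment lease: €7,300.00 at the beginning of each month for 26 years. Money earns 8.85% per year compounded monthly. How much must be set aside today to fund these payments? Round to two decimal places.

€896,412.45

This is an annuity due: 312 payments of €7,300.00 at the beginning of each month.
Periodic rate r = 0.0885/12 per month; n is counted in months.
PV = PMT × [(1 − (1+r)^−n)/r] × (1+r) = 7,300 × [1 − (1+r)^−312] / r × (1+r) = €896,412.45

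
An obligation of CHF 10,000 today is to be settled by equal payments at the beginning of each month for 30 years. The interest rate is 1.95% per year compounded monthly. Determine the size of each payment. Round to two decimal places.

CHF 36.65

Level annuity due; solve PV = PMT × [(1 − (1+r)^−n)/r] × (1+r) for PMT.
Periodic rate r = 0.0195/12 per month; n is counted in months.
With n = 360: PMT = 10,000 / ([(1 − (1+r)^−n)/r] × (1+r)) = CHF 36.65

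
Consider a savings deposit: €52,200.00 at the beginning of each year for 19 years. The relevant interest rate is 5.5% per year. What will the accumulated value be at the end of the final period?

€1,767,926.20

This is an annuity due: 19 deposits of €52,200.00 at the beginning of each year.
Periodic rate r = 0.055 per year.
FV = PMT × [((1+r)^n − 1)/r] × (1+r) = 52,200 × [(1+r)^19 − 1] / r × (1+r) = €1,767,926.20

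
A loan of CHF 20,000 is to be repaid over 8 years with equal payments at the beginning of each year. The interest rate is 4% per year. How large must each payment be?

CHF 2,856.30

Level annuity due; solve PV = PMT × [(1 − (1+r)^−n)/r] × (1+r) for PMT.
Periodic rate r = 0.04 per year.
With n = 8: PMT = 20,000 / ([(1 − (1+r)^−n)/r] × (1+r)) = CHF 2,856.30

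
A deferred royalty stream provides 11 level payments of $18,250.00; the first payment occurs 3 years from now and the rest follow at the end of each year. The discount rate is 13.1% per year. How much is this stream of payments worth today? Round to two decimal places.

Ordinary annuity of 11 payments, first payment at period 3.
Periodic rate r = 0.131 per year.
The ordinary-annuity PV formula values the stream one period before the first payment (period 2); discount that back 2 periods:
PV₀ = 18,250 × [1 − (1+r)^−11] / r × (1+r)^−2 = $80,792.09

$80,792.09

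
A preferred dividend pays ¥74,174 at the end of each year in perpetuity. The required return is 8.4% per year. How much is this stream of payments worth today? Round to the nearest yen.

¥883,024

Periodic rate r = 0.084 per year.
Level perpetuity: PV = PMT / r = 74,174 / (0.084) = ¥883,024.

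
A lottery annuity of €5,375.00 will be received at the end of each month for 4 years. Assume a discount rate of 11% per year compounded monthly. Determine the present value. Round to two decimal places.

This is an ordinary annuity: 48 payments of €5,375.00 at the end of each month.
Periodic rate r = 0.11/12 per month; n is counted in months.
PV = PMT × [(1 − (1+r)^−n)/r] = 5,375 × [1 − (1+r)^−48] / r = €207,966.39

€207,966.39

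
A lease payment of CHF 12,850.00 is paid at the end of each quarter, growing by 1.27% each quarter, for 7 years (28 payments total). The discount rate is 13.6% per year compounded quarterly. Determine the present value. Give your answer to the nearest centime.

CHF 266,456.11

Periodic rate r = 0.136/4 per quarter; n is counted in quarters.
Growing ordinary annuity: PV = PMT₁ × [1 − ((1+g)/(1+r))^n] / (r − g) = 12,850 × [1 − ((1+0.0127)/(1+r))^28] / (r − 0.0127) = CHF 266,456.11.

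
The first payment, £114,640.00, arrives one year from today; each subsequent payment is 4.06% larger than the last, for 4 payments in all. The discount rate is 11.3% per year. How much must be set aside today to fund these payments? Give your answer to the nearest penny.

£373,517.72

Periodic rate r = 0.113 per year.
Growing ordinary annuity: PV = PMT₁ × [1 − ((1+g)/(1+r))^n] / (r − g) = 114,640 × [1 − ((1+0.0406)/(1+r))^4] / (r − 0.0406) = £373,517.72.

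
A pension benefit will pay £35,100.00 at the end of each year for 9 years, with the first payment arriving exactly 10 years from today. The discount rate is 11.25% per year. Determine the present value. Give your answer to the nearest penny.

Ordinary annuity of 9 payments, first payment at period 10.
Periodic rate r = 0.1125 per year.
The ordinary-annuity PV formula values the stream one period before the first payment (period 9); discount that back 9 periods:
PV₀ = 35,100 × [1 − (1+r)^−9] / r × (1+r)^−9 = £73,735.54

£73,735.54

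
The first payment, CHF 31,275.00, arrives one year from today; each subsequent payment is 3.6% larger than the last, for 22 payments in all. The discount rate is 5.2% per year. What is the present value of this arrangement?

Periodic rate r = 0.052 per year.
Growing ordinary annuity: PV = PMT₁ × [1 − ((1+g)/(1+r))^n] / (r − g) = 31,275 × [1 − ((1+0.036)/(1+r))^22] / (r − 0.036) = CHF 559,457.91.

CHF 559,457.91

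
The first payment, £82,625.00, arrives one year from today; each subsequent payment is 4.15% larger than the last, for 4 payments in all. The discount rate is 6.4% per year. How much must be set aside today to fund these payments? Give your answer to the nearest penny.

£300,905.62

Periodic rate r = 0.064 per year.
Growing ordinary annuity: PV = PMT₁ × [1 − ((1+g)/(1+r))^n] / (r − g) = 82,625 × [1 − ((1+0.0415)/(1+r))^4] / (r − 0.0415) = £300,905.62.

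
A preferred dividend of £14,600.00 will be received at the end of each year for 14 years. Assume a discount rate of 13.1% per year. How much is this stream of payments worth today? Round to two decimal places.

£91,561.74

This is an ordinary annuity: 14 payments of £14,600.00 at the end of each year.
Periodic rate r = 0.131 per year.
PV = PMT × [(1 − (1+r)^−n)/r] = 14,600 × [1 − (1+r)^−14] / r = £91,561.74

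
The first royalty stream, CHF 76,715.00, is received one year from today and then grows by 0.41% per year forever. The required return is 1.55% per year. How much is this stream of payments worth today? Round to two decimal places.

CHF 6,729,385.96

Periodic rate r = 0.0155 per year.
Growing perpetuity (Gordon): PV = PMT₁ / (r − g) = 76,715 / (r − 0.0041) = CHF 6,729,385.96.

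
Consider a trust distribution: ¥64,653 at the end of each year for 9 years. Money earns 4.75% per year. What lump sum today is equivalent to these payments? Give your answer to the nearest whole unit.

¥464,701

This is an ordinary annuity: 9 payments of ¥64,653 at the end of each year.
Periodic rate r = 0.0475 per year.
PV = PMT × [(1 − (1+r)^−n)/r] = 64,653 × [1 − (1+r)^−9] / r = ¥464,701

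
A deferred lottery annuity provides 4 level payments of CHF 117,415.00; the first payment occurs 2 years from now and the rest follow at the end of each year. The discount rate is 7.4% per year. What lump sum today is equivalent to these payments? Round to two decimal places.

Ordinary annuity of 4 payments, first payment at period 2.
Periodic rate r = 0.074 per year.
The ordinary-annuity PV formula values the stream one period before the first payment (period 1); discount that back 1 periods:
PV₀ = 117,415 × [1 − (1+r)^−4] / r × (1+r)^−1 = CHF 366,987.24

CHF 366,987.24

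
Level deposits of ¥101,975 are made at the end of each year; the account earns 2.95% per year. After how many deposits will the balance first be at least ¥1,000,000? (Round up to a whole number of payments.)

Periodic rate r = 0.0295 per year.
Ordinary annuity FV: 1,000,000 = 101,975 × [((1+r)^n − 1)/r].
(1+r)^n = 1 + 1,000,000 × r / 101,975, so n = ln(1 + 1,000,000·r/101,975) / ln(1+r) = 8.74.
Round up to a whole number of payments: n = 9.

9 payments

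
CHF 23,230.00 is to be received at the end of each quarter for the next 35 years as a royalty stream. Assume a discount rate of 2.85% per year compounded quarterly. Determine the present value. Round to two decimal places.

This is an ordinary annuity: 140 payments of CHF 23,230.00 at the end of each quarter.
Periodic rate r = 0.0285/4 per quarter; n is counted in quarters.
PV = PMT × [(1 − (1+r)^−n)/r] = 23,230 × [1 − (1+r)^−140] / r = CHF 2,053,672.28

CHF 2,053,672.28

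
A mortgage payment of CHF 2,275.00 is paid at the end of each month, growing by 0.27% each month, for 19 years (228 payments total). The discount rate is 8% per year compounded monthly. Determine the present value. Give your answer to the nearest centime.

Periodic rate r = 0.08/12 per month; n is counted in months.
Growing ordinary annuity: PV = PMT₁ × [1 − ((1+g)/(1+r))^n] / (r − g) = 2,275 × [1 − ((1+0.0027)/(1+r))^228] / (r − 0.0027) = CHF 340,392.96.

CHF 340,392.96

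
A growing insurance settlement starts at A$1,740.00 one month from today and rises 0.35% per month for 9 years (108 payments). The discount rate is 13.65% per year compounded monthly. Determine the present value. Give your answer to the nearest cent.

Periodic rate r = 0.1365/12 per month; n is counted in months.
Growing ordinary annuity: PV = PMT₁ × [1 − ((1+g)/(1+r))^n] / (r − g) = 1,740 × [1 − ((1+0.0035)/(1+r))^108] / (r − 0.0035) = A$125,967.11.

A$125,967.11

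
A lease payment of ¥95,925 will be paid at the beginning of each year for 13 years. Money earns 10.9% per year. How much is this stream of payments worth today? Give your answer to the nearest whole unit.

¥721,682

This is an annuity due: 13 payments of ¥95,925 at the beginning of each year.
Periodic rate r = 0.109 per year.
PV = PMT × [(1 − (1+r)^−n)/r] × (1+r) = 95,925 × [1 − (1+r)^−13] / r × (1+r) = ¥721,682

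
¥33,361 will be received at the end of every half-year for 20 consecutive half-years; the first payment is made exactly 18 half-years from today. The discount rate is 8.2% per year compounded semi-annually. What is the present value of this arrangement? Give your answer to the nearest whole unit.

¥226,970

Ordinary annuity of 20 payments, first payment at period 18.
Periodic rate r = 0.082/2 per half-year; n is counted in half-years.
The ordinary-annuity PV formula values the stream one period before the first payment (period 17); discount that back 17 periods:
PV₀ = 33,361 × [1 − (1+r)^−20] / r × (1+r)^−17 = ¥226,970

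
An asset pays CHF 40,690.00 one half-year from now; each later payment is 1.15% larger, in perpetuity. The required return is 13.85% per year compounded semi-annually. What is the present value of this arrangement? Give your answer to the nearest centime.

CHF 704,588.74

Periodic rate r = 0.1385/2 per half-year.
Growing perpetuity (Gordon): PV = PMT₁ / (r − g) = 40,690 / (r − 0.0115) = CHF 704,588.74.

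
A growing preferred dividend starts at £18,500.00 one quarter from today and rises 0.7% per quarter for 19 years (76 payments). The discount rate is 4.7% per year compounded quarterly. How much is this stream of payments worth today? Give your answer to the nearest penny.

Periodic rate r = 0.047/4 per quarter; n is counted in quarters.
Growing ordinary annuity: PV = PMT₁ × [1 − ((1+g)/(1+r))^n] / (r − g) = 18,500 × [1 − ((1+0.007)/(1+r))^76] / (r − 0.007) = £1,171,071.85.

£1,171,071.85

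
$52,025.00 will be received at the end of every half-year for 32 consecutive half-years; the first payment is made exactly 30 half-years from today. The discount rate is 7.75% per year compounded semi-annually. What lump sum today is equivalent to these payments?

$313,720.99

Ordinary annuity of 32 payments, first payment at period 30.
Periodic rate r = 0.0775/2 per half-year; n is counted in half-years.
The ordinary-annuity PV formula values the stream one period before the first payment (period 29); discount that back 29 periods:
PV₀ = 52,025 × [1 − (1+r)^−32] / r × (1+r)^−29 = $313,720.99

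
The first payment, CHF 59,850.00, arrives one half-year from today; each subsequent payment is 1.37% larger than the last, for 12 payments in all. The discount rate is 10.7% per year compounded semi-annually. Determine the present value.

CHF 556,485.37

Periodic rate r = 0.107/2 per half-year; n is counted in half-years.
Growing ordinary annuity: PV = PMT₁ × [1 − ((1+g)/(1+r))^n] / (r − g) = 59,850 × [1 − ((1+0.0137)/(1+r))^12] / (r − 0.0137) = CHF 556,485.37.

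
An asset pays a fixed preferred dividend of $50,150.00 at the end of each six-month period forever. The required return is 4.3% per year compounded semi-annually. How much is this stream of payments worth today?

Periodic rate r = 0.043/2 per half-year.
Level perpetuity: PV = PMT / r = 50,150 / (0.043/2) = $2,332,558.14.

$2,332,558.14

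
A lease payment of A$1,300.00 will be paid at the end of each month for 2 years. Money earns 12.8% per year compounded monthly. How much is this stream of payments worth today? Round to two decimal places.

This is an ordinary annuity: 24 payments of A$1,300.00 at the end of each month.
Periodic rate r = 0.128/12 per month; n is counted in months.
PV = PMT × [(1 − (1+r)^−n)/r] = 1,300 × [1 − (1+r)^−24] / r = A$27,398.45

A$27,398.45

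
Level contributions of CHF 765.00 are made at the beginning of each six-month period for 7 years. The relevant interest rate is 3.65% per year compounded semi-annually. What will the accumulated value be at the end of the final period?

This is an annuity due: 14 deposits of CHF 765.00 at the beginning of each six-month period.
Periodic rate r = 0.0365/2 per half-year; n is counted in half-years.
FV = PMT × [((1+r)^n − 1)/r] × (1+r) = 765 × [(1+r)^14 − 1] / r × (1+r) = CHF 12,298.47

CHF 12,298.47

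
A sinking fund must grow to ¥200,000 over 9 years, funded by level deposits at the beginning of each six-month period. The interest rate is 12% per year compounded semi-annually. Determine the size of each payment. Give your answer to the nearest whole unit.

¥6,105

Level annuity due; solve FV = PMT × [((1+r)^n − 1)/r] × (1+r) for PMT.
Periodic rate r = 0.12/2 per half-year; n is counted in half-years.
With n = 18: PMT = 200,000 / ([((1+r)^n − 1)/r] × (1+r)) = ¥6,105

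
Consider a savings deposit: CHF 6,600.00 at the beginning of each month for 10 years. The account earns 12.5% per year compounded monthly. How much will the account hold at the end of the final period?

CHF 1,579,916.77

This is an annuity due: 120 deposits of CHF 6,600.00 at the beginning of each month.
Periodic rate r = 0.125/12 per month; n is counted in months.
FV = PMT × [((1+r)^n − 1)/r] × (1+r) = 6,600 × [(1+r)^120 − 1] / r × (1+r) = CHF 1,579,916.77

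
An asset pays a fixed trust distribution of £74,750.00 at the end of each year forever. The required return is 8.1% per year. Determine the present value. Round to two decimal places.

Periodic rate r = 0.081 per year.
Level perpetuity: PV = PMT / r = 74,750 / (0.081) = £922,839.51.

£922,839.51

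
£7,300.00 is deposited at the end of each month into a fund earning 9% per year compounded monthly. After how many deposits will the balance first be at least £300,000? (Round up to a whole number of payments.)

Periodic rate r = 0.09/12 per month; n is counted in months.
Ordinary annuity FV: 300,000 = 7,300 × [((1+r)^n − 1)/r].
(1+r)^n = 1 + 300,000 × r / 7,300, so n = ln(1 + 300,000·r/7,300) / ln(1+r) = 35.96.
Round up to a whole number of payments: n = 36.

36 payments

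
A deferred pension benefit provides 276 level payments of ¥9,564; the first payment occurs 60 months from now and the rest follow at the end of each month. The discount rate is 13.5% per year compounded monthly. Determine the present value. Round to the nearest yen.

¥419,334

Ordinary annuity of 276 payments, first payment at period 60.
Periodic rate r = 0.135/12 per month; n is counted in months.
The ordinary-annuity PV formula values the stream one period before the first payment (period 59); discount that back 59 periods:
PV₀ = 9,564 × [1 − (1+r)^−276] / r × (1+r)^−59 = ¥419,334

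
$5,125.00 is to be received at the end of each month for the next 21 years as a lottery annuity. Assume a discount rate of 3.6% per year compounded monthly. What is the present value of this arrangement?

This is an ordinary annuity: 252 payments of $5,125.00 at the end of each month.
Periodic rate r = 0.036/12 per month; n is counted in months.
PV = PMT × [(1 − (1+r)^−n)/r] = 5,125 × [1 − (1+r)^−252] / r = $905,292.75

$905,292.75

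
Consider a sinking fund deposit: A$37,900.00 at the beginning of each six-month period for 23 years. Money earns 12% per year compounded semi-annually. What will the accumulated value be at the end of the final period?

A$9,099,737.40

This is an annuity due: 46 deposits of A$37,900.00 at the beginning of each six-month period.
Periodic rate r = 0.12/2 per half-year; n is counted in half-years.
FV = PMT × [((1+r)^n − 1)/r] × (1+r) = 37,900 × [(1+r)^46 − 1] / r × (1+r) = A$9,099,737.40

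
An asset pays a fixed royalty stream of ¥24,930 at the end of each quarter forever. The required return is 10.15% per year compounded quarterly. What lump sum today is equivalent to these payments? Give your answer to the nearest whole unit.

Periodic rate r = 0.1015/4 per quarter.
Level perpetuity: PV = PMT / r = 24,930 / (0.1015/4) = ¥982,463.

¥982,463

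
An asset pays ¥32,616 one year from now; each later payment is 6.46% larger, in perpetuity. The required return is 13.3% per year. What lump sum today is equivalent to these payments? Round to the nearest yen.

Periodic rate r = 0.133 per year.
Growing perpetuity (Gordon): PV = PMT₁ / (r − g) = 32,616 / (r − 0.0646) = ¥476,842.

¥476,842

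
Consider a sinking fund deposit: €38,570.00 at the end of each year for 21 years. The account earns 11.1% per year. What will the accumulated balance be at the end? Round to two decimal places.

This is an ordinary annuity: 21 deposits of €38,570.00 at the end of each year.
Periodic rate r = 0.111 per year.
FV = PMT × [((1+r)^n − 1)/r] = 38,570 × [(1+r)^21 − 1] / r = €2,821,520.03

€2,821,520.03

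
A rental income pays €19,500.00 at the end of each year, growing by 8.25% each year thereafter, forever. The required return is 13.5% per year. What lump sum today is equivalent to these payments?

€371,428.57

Periodic rate r = 0.135 per year.
Growing perpetuity (Gordon): PV = PMT₁ / (r − g) = 19,500 / (r − 0.0825) = €371,428.57.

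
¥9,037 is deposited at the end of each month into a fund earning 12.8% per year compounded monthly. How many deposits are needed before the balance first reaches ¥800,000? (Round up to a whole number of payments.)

Periodic rate r = 0.128/12 per month; n is counted in months.
Ordinary annuity FV: 800,000 = 9,037 × [((1+r)^n − 1)/r].
(1+r)^n = 1 + 800,000 × r / 9,037, so n = ln(1 + 800,000·r/9,037) / ln(1+r) = 62.66.
Round up to a whole number of payments: n = 63.

63 payments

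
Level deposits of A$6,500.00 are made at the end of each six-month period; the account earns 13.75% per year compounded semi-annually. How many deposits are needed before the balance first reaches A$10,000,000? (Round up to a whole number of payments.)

71 payments

Periodic rate r = 0.1375/2 per half-year; n is counted in half-years.
Ordinary annuity FV: 10,000,000 = 6,500 × [((1+r)^n − 1)/r].
(1+r)^n = 1 + 10,000,000 × r / 6,500, so n = ln(1 + 10,000,000·r/6,500) / ln(1+r) = 70.25.
Round up to a whole number of payments: n = 71.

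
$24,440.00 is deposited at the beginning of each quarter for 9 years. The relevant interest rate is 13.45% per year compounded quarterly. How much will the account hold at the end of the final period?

$1,719,704.75

This is an annuity due: 36 deposits of $24,440.00 at the beginning of each quarter.
Periodic rate r = 0.1345/4 per quarter; n is counted in quarters.
FV = PMT × [((1+r)^n − 1)/r] × (1+r) = 24,440 × [(1+r)^36 − 1] / r × (1+r) = $1,719,704.75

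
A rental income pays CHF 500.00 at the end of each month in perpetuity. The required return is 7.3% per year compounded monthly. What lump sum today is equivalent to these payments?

CHF 82,191.78

Periodic rate r = 0.073/12 per month.
Level perpetuity: PV = PMT / r = 500 / (0.073/12) = CHF 82,191.78.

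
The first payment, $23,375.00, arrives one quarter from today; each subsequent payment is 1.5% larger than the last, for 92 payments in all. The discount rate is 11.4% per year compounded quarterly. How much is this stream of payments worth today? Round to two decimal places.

$1,218,031.07

Periodic rate r = 0.114/4 per quarter; n is counted in quarters.
Growing ordinary annuity: PV = PMT₁ × [1 − ((1+g)/(1+r))^n] / (r − g) = 23,375 × [1 − ((1+0.015)/(1+r))^92] / (r − 0.015) = $1,218,031.07.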